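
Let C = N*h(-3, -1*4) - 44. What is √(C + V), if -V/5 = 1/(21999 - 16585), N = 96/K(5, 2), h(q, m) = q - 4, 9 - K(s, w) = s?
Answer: I*√6214043022/5414 ≈ 14.56*I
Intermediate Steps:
K(s, w) = 9 - s
h(q, m) = -4 + q
N = 24 (N = 96/(9 - 1*5) = 96/(9 - 5) = 96/4 = 96*(¼) = 24)
C = -212 (C = 24*(-4 - 3) - 44 = 24*(-7) - 44 = -168 - 44 = -212)
V = -5/5414 (V = -5/(21999 - 16585) = -5/5414 ≈ -0.00092353)
√(C + V) = √(-212 - 5/5414) = √(-1147773/5414) = I*√6214043022/5414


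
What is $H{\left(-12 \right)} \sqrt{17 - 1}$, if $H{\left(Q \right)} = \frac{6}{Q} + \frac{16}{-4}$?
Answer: $-18$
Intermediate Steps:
$H{\left(Q \right)} = -4 + \frac{6}{Q}$ ($H{\left(Q \right)} = \frac{6}{Q} + 16 \left(- \frac{1}{4}\right) = \frac{6}{Q} - 4 = -4 + \frac{6}{Q}$)
$H{\left(-12 \right)} \sqrt{17 - 1} = \left(-4 + \frac{6}{-12}\right) \sqrt{17 - 1} = \left(-4 + 6 \left(- \frac{1}{12}\right)\right) \sqrt{16} = \left(-4 - \frac{1}{2}\right) 4 = \left(- \frac{9}{2}\right) 4 = -18$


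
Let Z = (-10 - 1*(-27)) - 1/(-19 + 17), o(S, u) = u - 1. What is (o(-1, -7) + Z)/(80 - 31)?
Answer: 19/98 ≈ 0.19388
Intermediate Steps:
o(S, u) = -1 + u
Z = 35/2 (Z = (-10 + 27) - 1/(-2) = 17 - 1*(-1/2) = 17 + 1/2 = 35/2 ≈ 17.500)
(o(-1, -7) + Z)/(80 - 31) = ((-1 - 7) + 35/2)/(80 - 31) = (-8 + 35/2)/49 = (1/49)*(19/2) = 19/98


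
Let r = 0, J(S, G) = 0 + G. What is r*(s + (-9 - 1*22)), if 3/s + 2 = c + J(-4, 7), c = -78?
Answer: 0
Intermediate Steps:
J(S, G) = G
s = -3/73 (s = 3/(-2 + (-78 + 7)) = 3/(-2 - 71) = 3/(-73) = 3*(-1/73) = -3/73 ≈ -0.041096)
r*(s + (-9 - 1*22)) = 0*(-3/73 + (-9 - 1*22)) = 0*(-3/73 + (-9 - 22)) = 0*(-3/73 - 31) = 0*(-2266/73) = 0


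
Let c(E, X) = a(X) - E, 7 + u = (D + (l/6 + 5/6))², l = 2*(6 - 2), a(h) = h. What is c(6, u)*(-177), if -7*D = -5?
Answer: 489169/588 ≈ 831.92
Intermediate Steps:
l = 8 (l = 2*4 = 8)
D = 5/7 (D = -⅐*(-5) = 5/7 ≈ 0.71429)
u = 2293/1764 (u = -7 + (5/7 + (8/6 + 5/6))² = -7 + (5/7 + (8*(⅙) + 5*(⅙)))² = -7 + (5/7 + (4/3 + ⅚))² = -7 + (5/7 + 13/6)² = -7 + (121/42)² = -7 + 14641/1764 = 2293/1764 ≈ 1.2999)
c(E, X) = X - E
c(6, u)*(-177) = (2293/1764 - 1*6)*(-177) = (2293/1764 - 6)*(-177) = -8291/1764*(-177) = 489169/588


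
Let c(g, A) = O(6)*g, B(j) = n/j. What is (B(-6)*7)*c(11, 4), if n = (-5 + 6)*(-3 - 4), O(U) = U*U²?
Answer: 19404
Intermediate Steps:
O(U) = U³
n = -7 (n = 1*(-7) = -7)
B(j) = -7/j
c(g, A) = 216*g (c(g, A) = 6³*g = 216*g)
(B(-6)*7)*c(11, 4) = (-7/(-6)*7)*(216*11) = (-7*(-⅙)*7)*2376 = ((7/6)*7)*2376 = (49/6)*2376 = 19404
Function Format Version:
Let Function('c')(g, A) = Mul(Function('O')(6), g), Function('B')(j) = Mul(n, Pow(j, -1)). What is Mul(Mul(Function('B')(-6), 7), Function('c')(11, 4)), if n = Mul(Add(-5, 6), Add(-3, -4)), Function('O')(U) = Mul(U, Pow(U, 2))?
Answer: 19404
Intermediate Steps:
Function('O')(U) = Pow(U, 3)
n = -7 (n = Mul(1, -7) = -7)
Function('B')(j) = Mul(-7, Pow(j, -1))
Function('c')(g, A) = Mul(216, g) (Function('c')(g, A) = Mul(Pow(6, 3), g) = Mul(216, g))
Mul(Mul(Function('B')(-6), 7), Function('c')(11, 4)) = Mul(Mul(Mul(-7, Pow(-6, -1)), 7), Mul(216, 11)) = Mul(Mul(Mul(-7, Rational(-1, 6)), 7), 2376) = Mul(Mul(Rational(7, 6), 7), 2376) = Mul(Rational(49, 6), 2376) = 19404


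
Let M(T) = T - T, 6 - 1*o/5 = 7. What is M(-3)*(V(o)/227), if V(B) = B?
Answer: 0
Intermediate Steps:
o = -5 (o = 30 - 5*7 = 30 - 35 = -5)
M(T) = 0
M(-3)*(V(o)/227) = 0*(-5/227) = 0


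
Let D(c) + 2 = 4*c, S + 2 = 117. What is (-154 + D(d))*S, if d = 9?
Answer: -13800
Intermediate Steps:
S = 115 (S = -2 + 117 = 115)
D(c) = -2 + 4*c
(-154 + D(d))*S = (-154 + (-2 + 4*9))*115 = (-154 + (-2 + 36))*115 = (-154 + 34)*115 = -120*115 = -13800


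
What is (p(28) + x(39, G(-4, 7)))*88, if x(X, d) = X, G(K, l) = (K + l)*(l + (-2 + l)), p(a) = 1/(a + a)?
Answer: 24035/7 ≈ 3433.6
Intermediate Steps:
p(a) = 1/(2*a)
G(K, l) = (-2 + 2*l)*(K + l) (G(K, l) = (K + l)*(-2 + 2*l) = (-2 + 2*l)*(K + l))
(p(28) + x(39, G(-4, 7)))*88 = ((½)/28 + 39)*88 = ((½)*(1/28) + 39)*88 = (1/56 + 39)*88 = (2185/56)*88 = 24035/7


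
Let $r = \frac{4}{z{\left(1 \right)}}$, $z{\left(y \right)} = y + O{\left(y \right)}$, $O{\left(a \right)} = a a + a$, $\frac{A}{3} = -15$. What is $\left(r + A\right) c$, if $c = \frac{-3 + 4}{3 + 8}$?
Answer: $- \frac{131}{33} \approx -3.9697$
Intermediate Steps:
$A = -45$ ($A = 3 \left(-15\right) = -45$)
$O{\left(a \right)} = a + a^{2}$ ($O{\left(a \right)} = a^{2} + a = a + a^{2}$)
$z{\left(y \right)} = y + y \left(1 + y\right)$
$r = \frac{4}{3}$ ($r = \frac{4}{1 \left(2 + 1\right)} = \frac{4}{1 \cdot 3} = \frac{4}{3} \approx 1.3333$)
$c = \frac{1}{11}$ ($c = 1 \cdot \frac{1}{11} = \frac{1}{11} \approx 0.090909$)
$\left(r + A\right) c = \left(\frac{4}{3} - 45\right) \frac{1}{11} = \left(- \frac{131}{3}\right) \frac{1}{11} = - \frac{131}{33}$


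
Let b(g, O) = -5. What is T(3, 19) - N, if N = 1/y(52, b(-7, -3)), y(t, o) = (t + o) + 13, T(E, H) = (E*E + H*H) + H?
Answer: 23339/60 ≈ 388.98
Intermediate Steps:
T(E, H) = H + E² + H² (T(E, H) = (E² + H²) + H = H + E² + H²)
y(t, o) = 13 + o + t (y(t, o) = (o + t) + 13 = 13 + o + t)
N = 1/60 (N = 1/(13 - 5 + 52) = 1/60 ≈ 0.016667)
T(3, 19) - N = (19 + 3² + 19²) - 1*1/60 = (19 + 9 + 361) - 1/60 = 389 - 1/60 = 23339/60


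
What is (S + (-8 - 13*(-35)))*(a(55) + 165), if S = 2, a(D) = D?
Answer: 98780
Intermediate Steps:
(S + (-8 - 13*(-35)))*(a(55) + 165) = (2 + (-8 - 13*(-35)))*(55 + 165) = (2 + (-8 + 455))*220 = (2 + 447)*220 = 449*220 = 98780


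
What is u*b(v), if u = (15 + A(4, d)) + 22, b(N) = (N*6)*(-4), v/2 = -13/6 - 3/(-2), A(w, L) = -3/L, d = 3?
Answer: 1152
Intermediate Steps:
v = -4/3 (v = 2*(-13/6 - 3/(-2)) = 2*(-13*1/6 - 3*(-1/2)) = 2*(-13/6 + 3/2) = 2*(-2/3) = -4/3 ≈ -1.3333)
b(N) = -24*N (b(N) = (6*N)*(-4) = -24*N)
u = 36 (u = (15 - 3/3) + 22 = (15 - 3*1/3) + 22 = (15 - 1) + 22 = 14 + 22 = 36)
u*b(v) = 36*(-24*(-4/3)) = 36*32 = 1152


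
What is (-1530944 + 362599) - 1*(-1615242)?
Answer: 446897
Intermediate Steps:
(-1530944 + 362599) - 1*(-1615242) = -1168345 + 1615242 = 446897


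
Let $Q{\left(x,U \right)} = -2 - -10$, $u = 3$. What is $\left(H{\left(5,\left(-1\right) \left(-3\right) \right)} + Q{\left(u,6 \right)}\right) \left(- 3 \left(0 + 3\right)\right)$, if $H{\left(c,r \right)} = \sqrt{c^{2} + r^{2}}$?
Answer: $-72 - 9 \sqrt{34} \approx -124.48$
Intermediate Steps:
$Q{\left(x,U \right)} = 8$ ($Q{\left(x,U \right)} = -2 + 10 = 8$)
$\left(H{\left(5,\left(-1\right) \left(-3\right) \right)} + Q{\left(u,6 \right)}\right) \left(- 3 \left(0 + 3\right)\right) = \left(\sqrt{5^{2} + \left(\left(-1\right) \left(-3\right)\right)^{2}} + 8\right) \left(- 3 \left(0 + 3\right)\right) = \left(\sqrt{25 + 3^{2}} + 8\right) \left(\left(-3\right) 3\right) = \left(\sqrt{25 + 9} + 8\right) \left(-9\right) = \left(\sqrt{34} + 8\right) \left(-9\right) = \left(8 + \sqrt{34}\right) \left(-9\right) = -72 - 9 \sqrt{34}$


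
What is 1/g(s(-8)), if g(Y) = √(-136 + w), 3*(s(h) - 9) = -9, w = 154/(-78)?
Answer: -I*√209859/5381 ≈ -0.085134*I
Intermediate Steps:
w = -77/39 (w = 154*(-1/78) = -77/39 ≈ -1.9744)
s(h) = 6 (s(h) = 9 + (⅓)*(-9) = 9 - 3 = 6)
g(Y) = I*√209859/39 (g(Y) = √(-136 - 77/39) = √(-5381/39) = I*√209859/39)
1/g(s(-8)) = 1/(I*√209859/39) = -I*√209859/5381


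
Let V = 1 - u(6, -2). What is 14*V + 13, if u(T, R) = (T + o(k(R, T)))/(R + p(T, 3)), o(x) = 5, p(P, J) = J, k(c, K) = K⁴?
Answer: -127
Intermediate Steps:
u(T, R) = (5 + T)/(3 + R) (u(T, R) = (T + 5)/(R + 3) = (5 + T)/(3 + R))
V = -10 (V = 1 - (5 + 6)/(3 - 2) = 1 - 11/1 = 1 - 11 = -10)
14*V + 13 = 14*(-10) + 13 = -140 + 13 = -127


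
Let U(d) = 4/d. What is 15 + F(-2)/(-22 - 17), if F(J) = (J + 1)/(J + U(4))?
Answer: 584/39 ≈ 14.974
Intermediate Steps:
F(J) = 1 (F(J) = (J + 1)/(J + 4/4) = (1 + J)/(J + 4*(¼)) = (1 + J)/(J + 1) = (1 + J)/(1 + J) = 1)
15 + F(-2)/(-22 - 17) = 15 + 1/(-22 - 17) = 15 + 1/(-39) = 15 - 1/39*1 = 15 - 1/39 = 584/39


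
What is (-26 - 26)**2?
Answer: 2704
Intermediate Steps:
(-26 - 26)**2 = (-52)**2 = 2704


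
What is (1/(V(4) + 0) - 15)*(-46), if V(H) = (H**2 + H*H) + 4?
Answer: 12397/18 ≈ 688.72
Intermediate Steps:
V(H) = 4 + 2*H**2 (V(H) = (H**2 + H**2) + 4 = 2*H**2 + 4 = 4 + 2*H**2)
(1/(V(4) + 0) - 15)*(-46) = (1/((4 + 2*4**2) + 0) - 15)*(-46) = (1/((4 + 2*16) + 0) - 15)*(-46) = (1/((4 + 32) + 0) - 15)*(-46) = (1/(36 + 0) - 15)*(-46) = (1/36 - 15)*(-46) = -539/36*(-46) = 12397/18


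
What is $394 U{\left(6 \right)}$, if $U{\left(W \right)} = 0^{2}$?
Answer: $0$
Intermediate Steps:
$U{\left(W \right)} = 0$
$394 U{\left(6 \right)} = 394 \cdot 0 = 0$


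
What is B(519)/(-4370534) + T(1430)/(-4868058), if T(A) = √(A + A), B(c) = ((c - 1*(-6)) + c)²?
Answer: -544968/2185267 - √715/2434029 ≈ -0.24939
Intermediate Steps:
B(c) = (6 + 2*c)² (B(c) = ((c + 6) + c)² = ((6 + c) + c)² = (6 + 2*c)²)
T(A) = √2*√A (T(A) = √(2*A) = √2*√A)
B(519)/(-4370534) + T(1430)/(-4868058) = (4*(3 + 519)²)/(-4370534) + (√2*√1430)/(-4868058) = (4*522²)*(-1/4370534) + (2*√715)*(-1/4868058) = (4*272484)*(-1/4370534) - √715/2434029 = 1089936*(-1/4370534) - √715/2434029 = -544968/2185267 - √715/2434029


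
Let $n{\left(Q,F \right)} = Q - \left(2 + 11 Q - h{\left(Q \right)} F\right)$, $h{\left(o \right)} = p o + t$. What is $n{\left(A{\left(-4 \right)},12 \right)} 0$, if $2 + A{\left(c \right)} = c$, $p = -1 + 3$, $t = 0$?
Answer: $0$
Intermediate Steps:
$p = 2$
$A{\left(c \right)} = -2 + c$
$h{\left(o \right)} = 2 o$ ($h{\left(o \right)} = 2 o + 0 = 2 o$)
$n{\left(Q,F \right)} = -2 - 10 Q + 2 F Q$ ($n{\left(Q,F \right)} = Q - \left(2 + 11 Q - 2 Q F\right) = Q - \left(2 + 11 Q - 2 F Q\right) = -2 - 10 Q + 2 F Q$)
$n{\left(A{\left(-4 \right)},12 \right)} 0 = \left(-2 - 10 \left(-2 - 4\right) + 2 \cdot 12 \left(-2 - 4\right)\right) 0 = \left(-2 - -60 + 2 \cdot 12 \left(-6\right)\right) 0 = \left(-2 + 60 - 144\right) 0 = \left(-86\right) 0 = 0$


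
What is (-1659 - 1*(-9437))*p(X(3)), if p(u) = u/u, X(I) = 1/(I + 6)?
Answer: 7778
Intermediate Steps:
X(I) = 1/(6 + I)
p(u) = 1
(-1659 - 1*(-9437))*p(X(3)) = (-1659 - 1*(-9437))*1 = (-1659 + 9437)*1 = 7778*1 = 7778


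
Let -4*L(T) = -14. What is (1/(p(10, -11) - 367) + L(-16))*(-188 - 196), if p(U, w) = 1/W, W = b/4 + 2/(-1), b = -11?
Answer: -9369792/6977 ≈ -1343.0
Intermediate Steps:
L(T) = 7/2 (L(T) = -1/4*(-14) = 7/2)
W = -19/4 (W = -11/4 + 2/(-1) = -11*1/4 + 2*(-1) = -11/4 - 2 = -19/4 ≈ -4.7500)
p(U, w) = -4/19 (p(U, w) = 1/(-19/4) = -4/19)
(1/(p(10, -11) - 367) + L(-16))*(-188 - 196) = (1/(-4/19 - 367) + 7/2)*(-188 - 196) = (1/(-6977/19) + 7/2)*(-384) = (-19/6977 + 7/2)*(-384) = (48801/13954)*(-384) = -9369792/6977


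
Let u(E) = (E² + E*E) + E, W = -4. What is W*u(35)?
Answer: -9940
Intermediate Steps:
u(E) = E + 2*E² (u(E) = (E² + E²) + E = 2*E² + E = E + 2*E²)
W*u(35) = -140*(1 + 2*35) = -140*(1 + 70) = -140*71 = -4*2485 = -9940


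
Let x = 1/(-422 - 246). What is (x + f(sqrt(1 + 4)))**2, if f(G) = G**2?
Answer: 11148921/446224 ≈ 24.985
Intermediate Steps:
x = -1/668 (x = 1/(-668) = -1/668 ≈ -0.0014970)
(x + f(sqrt(1 + 4)))**2 = (-1/668 + (sqrt(1 + 4))**2)**2 = (-1/668 + (sqrt(5))**2)**2 = (-1/668 + 5)**2 = (3339/668)**2 = 11148921/446224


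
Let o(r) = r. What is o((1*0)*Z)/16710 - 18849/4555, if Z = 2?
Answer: -18849/4555 ≈ -4.1381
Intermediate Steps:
o((1*0)*Z)/16710 - 18849/4555 = ((1*0)*2)/16710 - 18849/4555 = (0*2)*(1/16710) - 18849*1/4555 = 0*(1/16710) - 18849/4555 = 0 - 18849/4555 = -18849/4555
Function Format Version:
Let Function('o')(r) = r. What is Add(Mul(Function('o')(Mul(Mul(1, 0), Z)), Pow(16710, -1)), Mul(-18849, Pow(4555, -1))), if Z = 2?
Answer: Rational(-18849, 4555) ≈ -4.1381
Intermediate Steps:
Add(Mul(Function('o')(Mul(Mul(1, 0), Z)), Pow(16710, -1)), Mul(-18849, Pow(4555, -1))) = Add(Mul(Mul(Mul(1, 0), 2), Pow(16710, -1)), Mul(-18849, Pow(4555, -1))) = Add(Mul(Mul(0, 2), Rational(1, 16710)), Mul(-18849, Rational(1, 4555))) = Add(Mul(0, Rational(1, 16710)), Rational(-18849, 4555)) = Add(0, Rational(-18849, 4555)) = Rational(-18849, 4555)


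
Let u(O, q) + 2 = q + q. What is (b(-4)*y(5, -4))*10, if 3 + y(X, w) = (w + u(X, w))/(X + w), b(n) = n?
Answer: 680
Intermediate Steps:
u(O, q) = -2 + 2*q (u(O, q) = -2 + (q + q) = -2 + 2*q)
y(X, w) = -3 + (-2 + 3*w)/(X + w) (y(X, w) = -3 + (w + (-2 + 2*w))/(X + w) = -3 + (-2 + 3*w)/(X + w))
(b(-4)*y(5, -4))*10 = -4*(-2 - 3*5)/(5 - 4)*10 = -4*(-2 - 15)/1*10 = -4*(-17)*10 = 68*10 = 680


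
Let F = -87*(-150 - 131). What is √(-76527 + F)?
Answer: 4*I*√3255 ≈ 228.21*I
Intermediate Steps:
F = 24447 (F = -87*(-281) = 24447)
√(-76527 + F) = √(-76527 + 24447) = √(-52080) = 4*I*√3255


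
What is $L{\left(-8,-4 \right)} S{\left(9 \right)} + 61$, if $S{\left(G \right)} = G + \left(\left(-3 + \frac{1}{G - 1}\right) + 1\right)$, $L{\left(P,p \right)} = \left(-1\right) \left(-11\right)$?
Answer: $\frac{1115}{8} \approx 139.38$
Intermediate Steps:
$L{\left(P,p \right)} = 11$
$S{\left(G \right)} = -2 + G + \frac{1}{-1 + G}$ ($S{\left(G \right)} = G + \left(\left(-3 + \frac{1}{-1 + G}\right) + 1\right) = G - \left(2 - \frac{1}{-1 + G}\right) = -2 + G + \frac{1}{-1 + G}$)
$L{\left(-8,-4 \right)} S{\left(9 \right)} + 61 = 11 \frac{3 + 9^{2} - 27}{-1 + 9} + 61 = 11 \frac{3 + 81 - 27}{8} + 61 = 11 \cdot \frac{1}{8} \cdot 57 + 61 = 11 \cdot \frac{57}{8} + 61 = \frac{627}{8} + 61 = \frac{1115}{8}$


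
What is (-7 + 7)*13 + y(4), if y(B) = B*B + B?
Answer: 20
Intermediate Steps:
y(B) = B + B² (y(B) = B² + B = B + B²)
(-7 + 7)*13 + y(4) = (-7 + 7)*13 + 4*(1 + 4) = 0*13 + 4*5 = 0 + 20 = 20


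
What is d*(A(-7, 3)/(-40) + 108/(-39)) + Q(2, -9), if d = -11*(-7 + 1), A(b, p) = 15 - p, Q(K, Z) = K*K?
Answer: -12907/65 ≈ -198.57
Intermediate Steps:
Q(K, Z) = K²
d = 66 (d = -11*(-6) = 66)
d*(A(-7, 3)/(-40) + 108/(-39)) + Q(2, -9) = 66*((15 - 1*3)/(-40) + 108/(-39)) + 2² = 66*((15 - 3)*(-1/40) + 108*(-1/39)) + 4 = 66*(12*(-1/40) - 36/13) + 4 = 66*(-3/10 - 36/13) + 4 = 66*(-399/130) + 4 = -13167/65 + 4 = -12907/65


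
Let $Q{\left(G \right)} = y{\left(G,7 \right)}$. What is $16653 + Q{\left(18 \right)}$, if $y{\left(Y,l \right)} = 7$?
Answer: $16660$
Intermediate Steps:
$Q{\left(G \right)} = 7$
$16653 + Q{\left(18 \right)} = 16653 + 7 = 16660$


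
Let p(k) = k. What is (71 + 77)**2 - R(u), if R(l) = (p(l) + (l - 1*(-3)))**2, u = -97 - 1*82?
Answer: -104121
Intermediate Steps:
u = -179 (u = -97 - 82 = -179)
R(l) = (3 + 2*l)**2 (R(l) = (l + (l - 1*(-3)))**2 = (l + (l + 3))**2 = (l + (3 + l))**2 = (3 + 2*l)**2)
(71 + 77)**2 - R(u) = (71 + 77)**2 - (3 + 2*(-179))**2 = 148**2 - (3 - 358)**2 = 21904 - 1*(-355)**2 = 21904 - 1*126025 = 21904 - 126025 = -104121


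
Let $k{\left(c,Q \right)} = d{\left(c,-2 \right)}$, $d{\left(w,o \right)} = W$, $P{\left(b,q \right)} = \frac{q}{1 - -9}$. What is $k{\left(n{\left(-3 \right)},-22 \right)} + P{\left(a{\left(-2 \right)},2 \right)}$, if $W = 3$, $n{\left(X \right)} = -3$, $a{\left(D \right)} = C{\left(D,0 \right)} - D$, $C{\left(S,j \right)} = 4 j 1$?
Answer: $\frac{16}{5} \approx 3.2$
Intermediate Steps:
$C{\left(S,j \right)} = 4 j$
$a{\left(D \right)} = - D$ ($a{\left(D \right)} = 4 \cdot 0 - D = 0 - D = - D$)
$P{\left(b,q \right)} = \frac{q}{10}$ ($P{\left(b,q \right)} = \frac{q}{1 + 9} = \frac{q}{10}$)
$d{\left(w,o \right)} = 3$
$k{\left(c,Q \right)} = 3$
$k{\left(n{\left(-3 \right)},-22 \right)} + P{\left(a{\left(-2 \right)},2 \right)} = 3 + \frac{1}{10} \cdot 2 = 3 + \frac{1}{5} = \frac{16}{5}$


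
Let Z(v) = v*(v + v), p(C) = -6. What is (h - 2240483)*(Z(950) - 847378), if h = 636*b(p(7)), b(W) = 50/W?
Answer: -2150611208026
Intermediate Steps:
Z(v) = 2*v**2 (Z(v) = v*(2*v) = 2*v**2)
h = -5300 (h = 636*(50/(-6)) = 636*(50*(-1/6)) = 636*(-25/3) = -5300)
(h - 2240483)*(Z(950) - 847378) = (-5300 - 2240483)*(2*950**2 - 847378) = -2245783*(2*902500 - 847378) = -2245783*(1805000 - 847378) = -2245783*957622 = -2150611208026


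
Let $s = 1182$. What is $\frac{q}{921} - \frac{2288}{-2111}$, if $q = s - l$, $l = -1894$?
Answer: $\frac{8600684}{1944231} \approx 4.4237$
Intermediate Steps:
$q = 3076$ ($q = 1182 - -1894 = 1182 + 1894 = 3076$)
$\frac{q}{921} - \frac{2288}{-2111} = \frac{3076}{921} - \frac{2288}{-2111} = 3076 \cdot \frac{1}{921} - - \frac{2288}{2111} = \frac{3076}{921} + \frac{2288}{2111} = \frac{8600684}{1944231}$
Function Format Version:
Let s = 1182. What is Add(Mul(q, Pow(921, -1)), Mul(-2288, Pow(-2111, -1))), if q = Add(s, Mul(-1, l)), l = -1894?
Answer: Rational(8600684, 1944231) ≈ 4.4237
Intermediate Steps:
q = 3076 (q = Add(1182, Mul(-1, -1894)) = Add(1182, 1894) = 3076)
Add(Mul(q, Pow(921, -1)), Mul(-2288, Pow(-2111, -1))) = Add(Mul(3076, Pow(921, -1)), Mul(-2288, Pow(-2111, -1))) = Add(Mul(3076, Rational(1, 921)), Mul(-2288, Rational(-1, 2111))) = Add(Rational(3076, 921), Rational(2288, 2111)) = Rational(8600684, 1944231)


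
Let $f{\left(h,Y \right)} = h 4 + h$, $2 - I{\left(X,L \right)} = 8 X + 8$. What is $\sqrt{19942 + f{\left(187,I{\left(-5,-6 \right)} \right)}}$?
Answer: $\sqrt{20877} \approx 144.49$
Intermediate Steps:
$I{\left(X,L \right)} = -6 - 8 X$ ($I{\left(X,L \right)} = 2 - \left(8 X + 8\right) = 2 - \left(8 + 8 X\right) = -6 - 8 X$)
$f{\left(h,Y \right)} = 5 h$ ($f{\left(h,Y \right)} = 4 h + h = 5 h$)
$\sqrt{19942 + f{\left(187,I{\left(-5,-6 \right)} \right)}} = \sqrt{19942 + 5 \cdot 187} = \sqrt{19942 + 935} = \sqrt{20877}$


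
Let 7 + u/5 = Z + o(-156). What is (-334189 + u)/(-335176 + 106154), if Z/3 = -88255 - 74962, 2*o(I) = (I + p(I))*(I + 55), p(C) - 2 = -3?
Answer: 5485673/458044 ≈ 11.976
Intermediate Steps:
p(C) = -1 (p(C) = 2 - 3 = -1)
o(I) = (-1 + I)*(55 + I)/2 (o(I) = ((I - 1)*(I + 55))/2 = ((-1 + I)*(55 + I))/2 = (-1 + I)*(55 + I)/2)
Z = -489651 (Z = 3*(-88255 - 74962) = 3*(-163217) = -489651)
u = -4817295/2 (u = -35 + 5*(-489651 + (-55/2 + (1/2)*(-156)**2 + 27*(-156))) = -35 + 5*(-489651 + (-55/2 + (1/2)*24336 - 4212)) = -35 + 5*(-489651 + (-55/2 + 12168 - 4212)) = -35 + 5*(-489651 + 15857/2) = -35 + 5*(-963445/2) = -35 - 4817225/2 = -4817295/2 ≈ -2.4086e+6)
(-334189 + u)/(-335176 + 106154) = (-334189 - 4817295/2)/(-335176 + 106154) = -5485673/2/(-229022) = -5485673/2*(-1/229022) = 5485673/458044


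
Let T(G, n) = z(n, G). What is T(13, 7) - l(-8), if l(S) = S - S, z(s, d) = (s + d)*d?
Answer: 260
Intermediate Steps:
z(s, d) = d*(d + s) (z(s, d) = (d + s)*d = d*(d + s))
l(S) = 0
T(G, n) = G*(G + n)
T(13, 7) - l(-8) = 13*(13 + 7) - 1*0 = 13*20 + 0 = 260 + 0 = 260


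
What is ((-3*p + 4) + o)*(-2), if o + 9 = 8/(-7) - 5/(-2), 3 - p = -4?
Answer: 345/7 ≈ 49.286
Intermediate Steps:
p = 7 (p = 3 - 1*(-4) = 3 + 4 = 7)
o = -107/14 (o = -9 + (8/(-7) - 5/(-2)) = -9 + (8*(-1/7) - 5*(-1/2)) = -9 + (-8/7 + 5/2) = -9 + 19/14 = -107/14 ≈ -7.6429)
((-3*p + 4) + o)*(-2) = ((-3*7 + 4) - 107/14)*(-2) = ((-21 + 4) - 107/14)*(-2) = (-17 - 107/14)*(-2) = -345/14*(-2) = 345/7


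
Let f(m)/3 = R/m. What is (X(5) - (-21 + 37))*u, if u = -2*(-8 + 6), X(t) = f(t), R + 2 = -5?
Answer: -404/5 ≈ -80.800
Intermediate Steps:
R = -7 (R = -2 - 5 = -7)
f(m) = -21/m (f(m) = 3*(-7/m) = -21/m)
X(t) = -21/t
u = 4 (u = -2*(-2) = 4)
(X(5) - (-21 + 37))*u = (-21/5 - (-21 + 37))*4 = (-21*1/5 - 1*16)*4 = (-21/5 - 16)*4 = -101/5*4 = -404/5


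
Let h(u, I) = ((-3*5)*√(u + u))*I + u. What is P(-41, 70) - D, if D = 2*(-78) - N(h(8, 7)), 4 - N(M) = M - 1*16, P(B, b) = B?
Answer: 547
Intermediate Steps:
h(u, I) = u - 15*I*√2*√u (h(u, I) = (-15*√2*√u)*I + u = -15*I*√2*√u + u = u - 15*I*√2*√u)
N(M) = 20 - M (N(M) = 4 - (M - 1*16) = 4 - (M - 16) = 4 - (-16 + M) = 4 + (16 - M) = 20 - M)
D = -588 (D = 2*(-78) - (20 - (8 - 15*7*√2*√8)) = -156 - (20 - (8 - 15*7*√2*2*√2)) = -156 - (20 - (8 - 420)) = -156 - (20 - 1*(-412)) = -156 - (20 + 412) = -156 - 1*432 = -156 - 432 = -588)
P(-41, 70) - D = -41 - 1*(-588) = -41 + 588 = 547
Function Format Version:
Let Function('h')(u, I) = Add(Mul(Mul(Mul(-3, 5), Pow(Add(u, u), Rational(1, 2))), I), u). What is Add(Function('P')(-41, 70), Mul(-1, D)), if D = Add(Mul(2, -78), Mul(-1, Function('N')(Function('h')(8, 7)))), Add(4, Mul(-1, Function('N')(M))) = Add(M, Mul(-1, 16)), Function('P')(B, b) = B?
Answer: 547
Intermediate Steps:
Function('h')(u, I) = Add(u, Mul(-15, I, Pow(2, Rational(1, 2)), Pow(u, Rational(1, 2)))) (Function('h')(u, I) = Add(Mul(Mul(-15, Pow(Mul(2, u), Rational(1, 2))), I), u) = Add(Mul(Mul(-15, Mul(Pow(2, Rational(1, 2)), Pow(u, Rational(1, 2)))), I), u) = Add(Mul(Mul(-15, Pow(2, Rational(1, 2)), Pow(u, Rational(1, 2))), I), u) = Add(Mul(-15, I, Pow(2, Rational(1, 2)), Pow(u, Rational(1, 2))), u) = Add(u, Mul(-15, I, Pow(2, Rational(1, 2)), Pow(u, Rational(1, 2)))))
Function('N')(M) = Add(20, Mul(-1, M)) (Function('N')(M) = Add(4, Mul(-1, Add(M, Mul(-1, 16)))) = Add(4, Mul(-1, Add(M, -16))) = Add(4, Mul(-1, Add(-16, M))) = Add(4, Add(16, Mul(-1, M))) = Add(20, Mul(-1, M)))
D = -588 (D = Add(Mul(2, -78), Mul(-1, Add(20, Mul(-1, Add(8, Mul(-15, 7, Pow(2, Rational(1, 2)), Pow(8, Rational(1, 2)))))))) = Add(-156, Mul(-1, Add(20, Mul(-1, Add(8, Mul(-15, 7, Pow(2, Rational(1, 2)), Mul(2, Pow(2, Rational(1, 2))))))))) = Add(-156, Mul(-1, Add(20, Mul(-1, Add(8, -420))))) = Add(-156, Mul(-1, Add(20, Mul(-1, -412)))) = Add(-156, Mul(-1, Add(20, 412))) = Add(-156, Mul(-1, 432)) = Add(-156, -432) = -588)
Add(Function('P')(-41, 70), Mul(-1, D)) = Add(-41, Mul(-1, -588)) = Add(-41, 588) = 547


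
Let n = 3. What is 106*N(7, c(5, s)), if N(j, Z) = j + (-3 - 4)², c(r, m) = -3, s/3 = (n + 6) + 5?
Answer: 5936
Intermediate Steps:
s = 42 (s = 3*((3 + 6) + 5) = 3*(9 + 5) = 3*14 = 42)
N(j, Z) = 49 + j (N(j, Z) = j + (-7)² = j + 49 = 49 + j)
106*N(7, c(5, s)) = 106*(49 + 7) = 106*56 = 5936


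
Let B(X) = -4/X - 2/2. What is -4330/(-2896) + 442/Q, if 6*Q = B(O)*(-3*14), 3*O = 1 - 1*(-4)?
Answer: 203395/10136 ≈ 20.067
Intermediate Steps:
O = 5/3 (O = (1 - 1*(-4))/3 = (1 + 4)/3 = (⅓)*5 = 5/3 ≈ 1.6667)
B(X) = -1 - 4/X (B(X) = -4/X - 2*½ = -4/X - 1 = -1 - 4/X)
Q = 119/5 (Q = (((-4 - 1*5/3)/(5/3))*(-3*14))/6 = ((3*(-4 - 5/3)/5)*(-42))/6 = (((⅗)*(-17/3))*(-42))/6 = (-17/5*(-42))/6 = (⅙)*(714/5) = 119/5 ≈ 23.800)
-4330/(-2896) + 442/Q = -4330/(-2896) + 442/(119/5) = -4330*(-1/2896) + 442*(5/119) = 2165/1448 + 130/7 = 203395/10136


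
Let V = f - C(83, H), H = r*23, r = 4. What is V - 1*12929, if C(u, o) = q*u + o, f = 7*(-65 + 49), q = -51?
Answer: -8900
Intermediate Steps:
f = -112 (f = 7*(-16) = -112)
H = 92 (H = 4*23 = 92)
C(u, o) = o - 51*u (C(u, o) = -51*u + o = o - 51*u)
V = 4029 (V = -112 - (92 - 51*83) = -112 - (92 - 4233) = -112 - 1*(-4141) = -112 + 4141 = 4029)
V - 1*12929 = 4029 - 1*12929 = 4029 - 12929 = -8900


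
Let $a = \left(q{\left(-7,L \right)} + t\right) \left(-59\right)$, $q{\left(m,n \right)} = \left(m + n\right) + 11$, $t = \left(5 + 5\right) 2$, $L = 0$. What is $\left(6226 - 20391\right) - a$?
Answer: $-12749$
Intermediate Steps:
$t = 20$ ($t = 10 \cdot 2 = 20$)
$q{\left(m,n \right)} = 11 + m + n$
$a = -1416$ ($a = \left(\left(11 - 7 + 0\right) + 20\right) \left(-59\right) = \left(4 + 20\right) \left(-59\right) = 24 \left(-59\right) = -1416$)
$\left(6226 - 20391\right) - a = \left(6226 - 20391\right) - -1416 = \left(6226 - 20391\right) + 1416 = -14165 + 1416 = -12749$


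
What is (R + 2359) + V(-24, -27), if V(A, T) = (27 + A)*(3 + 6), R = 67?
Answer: 2453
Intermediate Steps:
V(A, T) = 243 + 9*A (V(A, T) = (27 + A)*9 = 243 + 9*A)
(R + 2359) + V(-24, -27) = (67 + 2359) + (243 + 9*(-24)) = 2426 + (243 - 216) = 2426 + 27 = 2453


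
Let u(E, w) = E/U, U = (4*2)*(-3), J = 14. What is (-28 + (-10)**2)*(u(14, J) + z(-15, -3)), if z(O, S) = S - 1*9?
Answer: -906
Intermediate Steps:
U = -24 (U = 8*(-3) = -24)
z(O, S) = -9 + S (z(O, S) = S - 9 = -9 + S)
u(E, w) = -E/24 (u(E, w) = E/(-24) = E*(-1/24) = -E/24)
(-28 + (-10)**2)*(u(14, J) + z(-15, -3)) = (-28 + (-10)**2)*(-1/24*14 + (-9 - 3)) = (-28 + 100)*(-7/12 - 12) = 72*(-151/12) = -906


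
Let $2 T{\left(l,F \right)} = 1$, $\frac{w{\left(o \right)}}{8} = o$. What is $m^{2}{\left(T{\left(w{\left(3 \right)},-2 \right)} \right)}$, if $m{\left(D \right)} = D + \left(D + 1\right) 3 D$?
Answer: $\frac{121}{16} \approx 7.5625$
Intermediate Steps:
$w{\left(o \right)} = 8 o$
$T{\left(l,F \right)} = \frac{1}{2}$ ($T{\left(l,F \right)} = \frac{1}{2} \cdot 1 = \frac{1}{2}$)
$m{\left(D \right)} = D + 3 D \left(1 + D\right)$ ($m{\left(D \right)} = D + \left(1 + D\right) 3 D = D + 3 D \left(1 + D\right)$)
$m^{2}{\left(T{\left(w{\left(3 \right)},-2 \right)} \right)} = \left(\frac{4 + 3 \cdot \frac{1}{2}}{2}\right)^{2} = \left(\frac{4 + \frac{3}{2}}{2}\right)^{2} = \left(\frac{1}{2} \cdot \frac{11}{2}\right)^{2} = \left(\frac{11}{4}\right)^{2} = \frac{121}{16}$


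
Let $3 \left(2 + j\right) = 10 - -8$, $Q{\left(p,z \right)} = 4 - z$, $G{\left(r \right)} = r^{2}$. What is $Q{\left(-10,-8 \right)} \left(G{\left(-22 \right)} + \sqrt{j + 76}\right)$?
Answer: $5808 + 48 \sqrt{5} \approx 5915.3$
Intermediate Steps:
$j = 4$ ($j = -2 + \frac{10 - -8}{3} = -2 + \frac{10 + 8}{3} = -2 + \frac{1}{3} \cdot 18 = -2 + 6 = 4$)
$Q{\left(-10,-8 \right)} \left(G{\left(-22 \right)} + \sqrt{j + 76}\right) = \left(4 - -8\right) \left(\left(-22\right)^{2} + \sqrt{4 + 76}\right) = \left(4 + 8\right) \left(484 + \sqrt{80}\right) = 12 \left(484 + 4 \sqrt{5}\right) = 5808 + 48 \sqrt{5}$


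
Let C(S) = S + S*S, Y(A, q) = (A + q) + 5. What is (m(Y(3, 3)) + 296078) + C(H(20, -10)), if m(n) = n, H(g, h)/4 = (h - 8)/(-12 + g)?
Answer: 296161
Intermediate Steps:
H(g, h) = 4*(-8 + h)/(-12 + g) (H(g, h) = 4*((h - 8)/(-12 + g)) = 4*((-8 + h)/(-12 + g)) = 4*(-8 + h)/(-12 + g))
Y(A, q) = 5 + A + q
C(S) = S + S²
(m(Y(3, 3)) + 296078) + C(H(20, -10)) = ((5 + 3 + 3) + 296078) + (4*(-8 - 10)/(-12 + 20))*(1 + 4*(-8 - 10)/(-12 + 20)) = (11 + 296078) + (4*(-18)/8)*(1 + 4*(-18)/8) = 296089 + (4*(⅛)*(-18))*(1 + 4*(⅛)*(-18)) = 296089 - 9*(1 - 9) = 296089 - 9*(-8) = 296089 + 72 = 296161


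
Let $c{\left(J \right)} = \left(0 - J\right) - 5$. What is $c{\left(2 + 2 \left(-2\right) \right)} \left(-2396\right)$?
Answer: $7188$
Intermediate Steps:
$c{\left(J \right)} = -5 - J$ ($c{\left(J \right)} = - J - 5 = -5 - J$)
$c{\left(2 + 2 \left(-2\right) \right)} \left(-2396\right) = \left(-5 - \left(2 + 2 \left(-2\right)\right)\right) \left(-2396\right) = \left(-5 - \left(2 - 4\right)\right) \left(-2396\right) = \left(-5 - -2\right) \left(-2396\right) = \left(-5 + 2\right) \left(-2396\right) = \left(-3\right) \left(-2396\right) = 7188$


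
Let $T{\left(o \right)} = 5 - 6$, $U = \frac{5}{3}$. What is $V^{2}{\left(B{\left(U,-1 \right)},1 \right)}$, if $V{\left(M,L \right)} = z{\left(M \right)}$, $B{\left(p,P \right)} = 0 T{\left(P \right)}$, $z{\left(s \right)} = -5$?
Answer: $25$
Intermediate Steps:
$U = \frac{5}{3}$ ($U = 5 \cdot \frac{1}{3} = \frac{5}{3} \approx 1.6667$)
$T{\left(o \right)} = -1$ ($T{\left(o \right)} = 5 - 6 = -1$)
$B{\left(p,P \right)} = 0$ ($B{\left(p,P \right)} = 0 \left(-1\right) = 0$)
$V{\left(M,L \right)} = -5$
$V^{2}{\left(B{\left(U,-1 \right)},1 \right)} = \left(-5\right)^{2} = 25$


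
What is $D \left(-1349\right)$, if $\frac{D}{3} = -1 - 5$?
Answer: $24282$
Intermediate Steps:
$D = -18$ ($D = 3 \left(-1 - 5\right) = 3 \left(-6\right) = -18$)
$D \left(-1349\right) = \left(-18\right) \left(-1349\right) = 24282$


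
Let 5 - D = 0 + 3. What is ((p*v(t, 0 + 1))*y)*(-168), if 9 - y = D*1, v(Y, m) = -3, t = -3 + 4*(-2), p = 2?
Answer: 7056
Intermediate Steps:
t = -11 (t = -3 - 8 = -11)
D = 2 (D = 5 - (0 + 3) = 5 - 1*3 = 5 - 3 = 2)
y = 7 (y = 9 - 2 = 7)
((p*v(t, 0 + 1))*y)*(-168) = ((2*(-3))*7)*(-168) = -6*7*(-168) = -42*(-168) = 7056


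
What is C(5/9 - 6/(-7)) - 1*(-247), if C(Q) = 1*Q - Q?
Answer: 247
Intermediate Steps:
C(Q) = 0 (C(Q) = Q - Q = 0)
C(5/9 - 6/(-7)) - 1*(-247) = 0 - 1*(-247) = 0 + 247 = 247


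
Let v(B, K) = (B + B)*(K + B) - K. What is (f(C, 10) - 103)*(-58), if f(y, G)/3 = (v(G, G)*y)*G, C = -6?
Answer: 4077574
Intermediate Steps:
v(B, K) = -K + 2*B*(B + K) (v(B, K) = (2*B)*(B + K) - K = 2*B*(B + K) - K = -K + 2*B*(B + K))
f(y, G) = 3*G*y*(-G + 4*G**2) (f(y, G) = 3*(((-G + 2*G**2 + 2*G*G)*y)*G) = 3*(((-G + 2*G**2 + 2*G**2)*y)*G) = 3*(((-G + 4*G**2)*y)*G) = 3*((y*(-G + 4*G**2))*G) = 3*(G*y*(-G + 4*G**2)) = 3*G*y*(-G + 4*G**2))
(f(C, 10) - 103)*(-58) = (3*(-6)*10**2*(-1 + 4*10) - 103)*(-58) = (3*(-6)*100*(-1 + 40) - 103)*(-58) = (3*(-6)*100*39 - 103)*(-58) = (-70200 - 103)*(-58) = -70303*(-58) = 4077574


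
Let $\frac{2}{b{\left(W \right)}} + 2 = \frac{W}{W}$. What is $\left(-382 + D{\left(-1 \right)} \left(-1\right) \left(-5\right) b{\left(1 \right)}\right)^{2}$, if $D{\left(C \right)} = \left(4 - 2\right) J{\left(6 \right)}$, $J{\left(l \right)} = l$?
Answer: $252004$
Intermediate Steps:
$b{\left(W \right)} = -2$ ($b{\left(W \right)} = \frac{2}{-2 + \frac{W}{W}} = \frac{2}{-2 + 1} = \frac{2}{-1} = 2 \left(-1\right) = -2$)
$D{\left(C \right)} = 12$ ($D{\left(C \right)} = \left(4 - 2\right) 6 = 2 \cdot 6 = 12$)
$\left(-382 + D{\left(-1 \right)} \left(-1\right) \left(-5\right) b{\left(1 \right)}\right)^{2} = \left(-382 + 12 \left(-1\right) \left(-5\right) \left(-2\right)\right)^{2} = \left(-382 + 12 \cdot 5 \left(-2\right)\right)^{2} = \left(-382 + 12 \left(-10\right)\right)^{2} = \left(-382 - 120\right)^{2} = \left(-502\right)^{2} = 252004$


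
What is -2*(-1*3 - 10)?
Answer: 26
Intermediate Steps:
-2*(-1*3 - 10) = -2*(-3 - 10) = -2*(-13) = 26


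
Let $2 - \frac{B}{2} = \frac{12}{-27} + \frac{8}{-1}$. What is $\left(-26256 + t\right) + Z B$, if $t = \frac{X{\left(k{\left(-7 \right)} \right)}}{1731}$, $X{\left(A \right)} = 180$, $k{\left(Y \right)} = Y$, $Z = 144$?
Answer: $- \frac{13414036}{577} \approx -23248.0$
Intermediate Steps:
$B = \frac{188}{9}$ ($B = 4 - 2 \left(\frac{12}{-27} + \frac{8}{-1}\right) = 4 - 2 \left(12 \left(- \frac{1}{27}\right) + 8 \left(-1\right)\right) = 4 - 2 \left(- \frac{4}{9} - 8\right) = 4 - - \frac{152}{9} = 4 + \frac{152}{9} = \frac{188}{9} \approx 20.889$)
$t = \frac{60}{577}$ ($t = \frac{180}{1731} = 180 \cdot \frac{1}{1731} = \frac{60}{577} \approx 0.10399$)
$\left(-26256 + t\right) + Z B = \left(-26256 + \frac{60}{577}\right) + 144 \cdot \frac{188}{9} = - \frac{15149652}{577} + 3008 = - \frac{13414036}{577}$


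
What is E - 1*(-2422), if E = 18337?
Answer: 20759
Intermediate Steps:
E - 1*(-2422) = 18337 - 1*(-2422) = 18337 + 2422 = 20759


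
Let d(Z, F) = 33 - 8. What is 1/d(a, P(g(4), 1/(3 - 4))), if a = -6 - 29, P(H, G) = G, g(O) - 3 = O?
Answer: 1/25 ≈ 0.040000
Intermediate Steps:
g(O) = 3 + O
a = -35
d(Z, F) = 25
1/d(a, P(g(4), 1/(3 - 4))) = 1/25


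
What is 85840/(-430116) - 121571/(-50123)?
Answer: 11996768479/5389676067 ≈ 2.2259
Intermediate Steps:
85840/(-430116) - 121571/(-50123) = 85840*(-1/430116) - 121571*(-1/50123) = -21460/107529 + 121571/50123 = 11996768479/5389676067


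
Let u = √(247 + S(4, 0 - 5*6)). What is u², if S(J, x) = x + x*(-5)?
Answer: 367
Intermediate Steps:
S(J, x) = -4*x (S(J, x) = x - 5*x = -4*x)
u = √367 (u = √(247 - 4*(0 - 5*6)) = √(247 - 4*(0 - 30)) = √(247 - 4*(-30)) = √(247 + 120) = √367 ≈ 19.157)
u² = (√367)² = 367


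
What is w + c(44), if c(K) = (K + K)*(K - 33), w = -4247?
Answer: -3279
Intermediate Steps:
c(K) = 2*K*(-33 + K) (c(K) = (2*K)*(-33 + K) = 2*K*(-33 + K))
w + c(44) = -4247 + 2*44*(-33 + 44) = -4247 + 2*44*11 = -4247 + 968 = -3279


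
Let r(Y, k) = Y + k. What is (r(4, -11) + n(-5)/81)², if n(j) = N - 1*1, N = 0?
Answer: 322624/6561 ≈ 49.173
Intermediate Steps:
n(j) = -1 (n(j) = 0 - 1*1 = 0 - 1 = -1)
(r(4, -11) + n(-5)/81)² = ((4 - 11) - 1/81)² = (-7 - 1*1/81)² = (-7 - 1/81)² = (-568/81)² = 322624/6561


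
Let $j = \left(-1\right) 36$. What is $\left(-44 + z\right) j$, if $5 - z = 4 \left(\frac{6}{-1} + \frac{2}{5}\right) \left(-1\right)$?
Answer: $\frac{11052}{5} \approx 2210.4$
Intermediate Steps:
$j = -36$
$z = - \frac{87}{5}$ ($z = 5 - 4 \left(\frac{6}{-1} + \frac{2}{5}\right) \left(-1\right) = 5 - 4 \left(6 \left(-1\right) + 2 \cdot \frac{1}{5}\right) \left(-1\right) = 5 - 4 \left(-6 + \frac{2}{5}\right) \left(-1\right) = 5 - 4 \left(- \frac{28}{5}\right) \left(-1\right) = 5 - \left(- \frac{112}{5}\right) \left(-1\right) = 5 - \frac{112}{5} = - \frac{87}{5} \approx -17.4$)
$\left(-44 + z\right) j = \left(-44 - \frac{87}{5}\right) \left(-36\right) = \left(- \frac{307}{5}\right) \left(-36\right) = \frac{11052}{5}$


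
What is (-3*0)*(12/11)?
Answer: 0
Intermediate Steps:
(-3*0)*(12/11) = 0*(12*(1/11)) = 0*(12/11) = 0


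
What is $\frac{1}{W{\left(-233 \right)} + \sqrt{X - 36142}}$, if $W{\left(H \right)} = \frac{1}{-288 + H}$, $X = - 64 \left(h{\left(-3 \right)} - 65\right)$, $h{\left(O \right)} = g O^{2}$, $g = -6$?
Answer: $- \frac{521}{7743125967} - \frac{271441 i \sqrt{28526}}{7743125967} \approx -6.7285 \cdot 10^{-8} - 0.0059208 i$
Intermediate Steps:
$h{\left(O \right)} = - 6 O^{2}$
$X = 7616$ ($X = - 64 \left(- 6 \left(-3\right)^{2} - 65\right) = - 64 \left(\left(-6\right) 9 - 65\right) = - 64 \left(-54 - 65\right) = \left(-64\right) \left(-119\right) = 7616$)
$\frac{1}{W{\left(-233 \right)} + \sqrt{X - 36142}} = \frac{1}{\frac{1}{-288 - 233} + \sqrt{7616 - 36142}} = \frac{1}{\frac{1}{-521} + \sqrt{-28526}} = \frac{1}{- \frac{1}{521} + i \sqrt{28526}}$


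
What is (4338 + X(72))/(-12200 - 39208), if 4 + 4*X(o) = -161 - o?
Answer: -815/9792 ≈ -0.083231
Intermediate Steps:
X(o) = -165/4 - o/4 (X(o) = -1 + (-161 - o)/4 = -1 + (-161/4 - o/4) = -165/4 - o/4)
(4338 + X(72))/(-12200 - 39208) = (4338 + (-165/4 - ¼*72))/(-12200 - 39208) = (4338 + (-165/4 - 18))/(-51408) = (4338 - 237/4)*(-1/51408) = (17115/4)*(-1/51408) = -815/9792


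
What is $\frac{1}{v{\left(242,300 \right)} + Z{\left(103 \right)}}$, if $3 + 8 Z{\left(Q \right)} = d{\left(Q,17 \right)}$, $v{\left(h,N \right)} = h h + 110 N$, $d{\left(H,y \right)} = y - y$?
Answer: $\frac{8}{732509} \approx 1.0921 \cdot 10^{-5}$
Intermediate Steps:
$d{\left(H,y \right)} = 0$
$v{\left(h,N \right)} = h^{2} + 110 N$
$Z{\left(Q \right)} = - \frac{3}{8}$ ($Z{\left(Q \right)} = - \frac{3}{8} + \frac{1}{8} \cdot 0 = - \frac{3}{8} + 0 = - \frac{3}{8}$)
$\frac{1}{v{\left(242,300 \right)} + Z{\left(103 \right)}} = \frac{1}{\left(242^{2} + 110 \cdot 300\right) - \frac{3}{8}} = \frac{1}{\left(58564 + 33000\right) - \frac{3}{8}} = \frac{1}{91564 - \frac{3}{8}} = \frac{1}{\frac{732509}{8}} = \frac{8}{732509}$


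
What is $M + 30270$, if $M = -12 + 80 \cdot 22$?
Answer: $32018$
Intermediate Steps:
$M = 1748$ ($M = -12 + 1760 = 1748$)
$M + 30270 = 1748 + 30270 = 32018$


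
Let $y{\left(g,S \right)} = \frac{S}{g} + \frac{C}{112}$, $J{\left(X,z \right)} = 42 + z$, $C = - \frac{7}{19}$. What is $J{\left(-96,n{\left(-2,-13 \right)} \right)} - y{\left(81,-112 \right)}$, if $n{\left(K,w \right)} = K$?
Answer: $\frac{1019089}{24624} \approx 41.386$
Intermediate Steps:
$C = - \frac{7}{19}$ ($C = \left(-7\right) \frac{1}{19} = - \frac{7}{19} \approx -0.36842$)
$y{\left(g,S \right)} = - \frac{1}{304} + \frac{S}{g}$ ($y{\left(g,S \right)} = \frac{S}{g} - \frac{7}{19 \cdot 112} = \frac{S}{g} - \frac{1}{304} = - \frac{1}{304} + \frac{S}{g}$)
$J{\left(-96,n{\left(-2,-13 \right)} \right)} - y{\left(81,-112 \right)} = \left(42 - 2\right) - \frac{-112 - \frac{81}{304}}{81} = 40 - \frac{-112 - \frac{81}{304}}{81} = 40 - \frac{1}{81} \left(- \frac{34129}{304}\right) = 40 - - \frac{34129}{24624} = 40 + \frac{34129}{24624} = \frac{1019089}{24624}$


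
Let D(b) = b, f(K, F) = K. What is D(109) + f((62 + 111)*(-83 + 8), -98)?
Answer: -12866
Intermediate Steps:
D(109) + f((62 + 111)*(-83 + 8), -98) = 109 + (62 + 111)*(-83 + 8) = 109 + 173*(-75) = 109 - 12975 = -12866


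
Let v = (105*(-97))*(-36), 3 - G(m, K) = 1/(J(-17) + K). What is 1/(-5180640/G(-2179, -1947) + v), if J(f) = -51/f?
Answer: -5833/7932436380 ≈ -7.3534e-7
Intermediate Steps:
G(m, K) = 3 - 1/(3 + K) (G(m, K) = 3 - 1/(-51/(-17) + K) = 3 - 1/(-51*(-1/17) + K) = 3 - 1/(3 + K))
v = 366660 (v = -10185*(-36) = 366660)
1/(-5180640/G(-2179, -1947) + v) = 1/(-5180640*(3 - 1947)/(8 + 3*(-1947)) + 366660) = 1/(-5180640*(-1944/(8 - 5841)) + 366660) = 1/(-5180640/((-1/1944*(-5833))) + 366660) = 1/(-5180640/5833/1944 + 366660) = 1/(-5180640*1944/5833 + 366660) = 1/(-10071164160/5833 + 366660) = 1/(-7932436380/5833) = -5833/7932436380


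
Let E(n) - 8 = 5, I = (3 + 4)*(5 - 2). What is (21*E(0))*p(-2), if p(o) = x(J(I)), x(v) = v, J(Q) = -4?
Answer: -1092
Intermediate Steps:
I = 21 (I = 7*3 = 21)
E(n) = 13 (E(n) = 8 + 5 = 13)
p(o) = -4
(21*E(0))*p(-2) = (21*13)*(-4) = 273*(-4) = -1092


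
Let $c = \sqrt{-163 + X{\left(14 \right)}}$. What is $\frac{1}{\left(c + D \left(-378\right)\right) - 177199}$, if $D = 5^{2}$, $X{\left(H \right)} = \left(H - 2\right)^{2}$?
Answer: $- \frac{186649}{34837849220} - \frac{i \sqrt{19}}{34837849220} \approx -5.3577 \cdot 10^{-6} - 1.2512 \cdot 10^{-10} i$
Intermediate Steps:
$X{\left(H \right)} = \left(-2 + H\right)^{2}$
$c = i \sqrt{19}$ ($c = \sqrt{-163 + \left(-2 + 14\right)^{2}} = \sqrt{-163 + 12^{2}} = \sqrt{-163 + 144} = \sqrt{-19} = i \sqrt{19} \approx 4.3589 i$)
$D = 25$
$\frac{1}{\left(c + D \left(-378\right)\right) - 177199} = \frac{1}{\left(i \sqrt{19} + 25 \left(-378\right)\right) - 177199} = \frac{1}{\left(i \sqrt{19} - 9450\right) - 177199} = \frac{1}{\left(-9450 + i \sqrt{19}\right) - 177199} = \frac{1}{-186649 + i \sqrt{19}}$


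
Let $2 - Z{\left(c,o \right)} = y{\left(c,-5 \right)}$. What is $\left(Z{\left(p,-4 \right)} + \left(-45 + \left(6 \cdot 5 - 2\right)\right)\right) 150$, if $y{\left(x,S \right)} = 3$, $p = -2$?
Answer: $-2700$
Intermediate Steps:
$Z{\left(c,o \right)} = -1$ ($Z{\left(c,o \right)} = 2 - 3 = -1$)
$\left(Z{\left(p,-4 \right)} + \left(-45 + \left(6 \cdot 5 - 2\right)\right)\right) 150 = \left(-1 + \left(-45 + \left(6 \cdot 5 - 2\right)\right)\right) 150 = \left(-1 + \left(-45 + \left(30 - 2\right)\right)\right) 150 = \left(-1 + \left(-45 + 28\right)\right) 150 = \left(-1 - 17\right) 150 = \left(-18\right) 150 = -2700$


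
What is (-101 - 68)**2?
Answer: 28561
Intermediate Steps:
(-101 - 68)**2 = (-169)**2 = 28561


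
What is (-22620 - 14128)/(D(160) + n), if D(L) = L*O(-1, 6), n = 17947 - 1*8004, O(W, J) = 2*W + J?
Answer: -36748/10583 ≈ -3.4724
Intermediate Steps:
O(W, J) = J + 2*W
n = 9943 (n = 17947 - 8004 = 9943)
D(L) = 4*L (D(L) = L*(6 + 2*(-1)) = L*(6 - 2) = L*4 = 4*L)
(-22620 - 14128)/(D(160) + n) = (-22620 - 14128)/(4*160 + 9943) = -36748/(640 + 9943) = -36748/10583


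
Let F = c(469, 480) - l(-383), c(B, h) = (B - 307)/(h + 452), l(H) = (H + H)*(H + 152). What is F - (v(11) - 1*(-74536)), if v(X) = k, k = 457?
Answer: -117403493/466 ≈ -2.5194e+5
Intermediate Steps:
l(H) = 2*H*(152 + H) (l(H) = (2*H)*(152 + H) = 2*H*(152 + H))
v(X) = 457
c(B, h) = (-307 + B)/(452 + h)
F = -82456755/466 (F = (-307 + 469)/(452 + 480) - 2*(-383)*(152 - 383) = 162/932 - 2*(-383)*(-231) = (1/932)*162 - 1*176946 = 81/466 - 176946 = -82456755/466 ≈ -1.7695e+5)
F - (v(11) - 1*(-74536)) = -82456755/466 - (457 - 1*(-74536)) = -82456755/466 - (457 + 74536) = -82456755/466 - 1*74993 = -82456755/466 - 74993 = -117403493/466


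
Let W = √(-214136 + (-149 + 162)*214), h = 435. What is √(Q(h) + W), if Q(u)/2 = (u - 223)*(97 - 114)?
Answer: √(-7208 + I*√211354) ≈ 2.7061 + 84.943*I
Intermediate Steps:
Q(u) = 7582 - 34*u (Q(u) = 2*((u - 223)*(97 - 114)) = 2*((-223 + u)*(-17)) = 2*(3791 - 17*u) = 7582 - 34*u)
W = I*√211354 (W = √(-214136 + 13*214) = √(-214136 + 2782) = √(-211354) = I*√211354 ≈ 459.73*I)
√(Q(h) + W) = √((7582 - 34*435) + I*√211354) = √((7582 - 14790) + I*√211354) = √(-7208 + I*√211354)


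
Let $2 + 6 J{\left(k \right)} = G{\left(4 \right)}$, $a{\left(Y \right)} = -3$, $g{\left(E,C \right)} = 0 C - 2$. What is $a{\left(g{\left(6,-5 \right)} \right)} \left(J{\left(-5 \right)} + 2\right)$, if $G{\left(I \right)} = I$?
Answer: $-7$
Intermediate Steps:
$g{\left(E,C \right)} = -2$ ($g{\left(E,C \right)} = 0 - 2 = -2$)
$J{\left(k \right)} = \frac{1}{3}$ ($J{\left(k \right)} = - \frac{1}{3} + \frac{1}{6} \cdot 4 = - \frac{1}{3} + \frac{2}{3} = \frac{1}{3}$)
$a{\left(g{\left(6,-5 \right)} \right)} \left(J{\left(-5 \right)} + 2\right) = - 3 \left(\frac{1}{3} + 2\right) = \left(-3\right) \frac{7}{3} = -7$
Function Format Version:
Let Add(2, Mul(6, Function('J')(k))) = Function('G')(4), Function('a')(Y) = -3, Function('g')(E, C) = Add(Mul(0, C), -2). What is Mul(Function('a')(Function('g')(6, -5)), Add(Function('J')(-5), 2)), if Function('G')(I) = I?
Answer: -7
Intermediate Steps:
Function('g')(E, C) = -2 (Function('g')(E, C) = Add(0, -2) = -2)
Function('J')(k) = Rational(1, 3) (Function('J')(k) = Add(Rational(-1, 3), Mul(Rational(1, 6), 4)) = Add(Rational(-1, 3), Rational(2, 3)) = Rational(1, 3))
Mul(Function('a')(Function('g')(6, -5)), Add(Function('J')(-5), 2)) = Mul(-3, Add(Rational(1, 3), 2)) = Mul(-3, Rational(7, 3)) = -7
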